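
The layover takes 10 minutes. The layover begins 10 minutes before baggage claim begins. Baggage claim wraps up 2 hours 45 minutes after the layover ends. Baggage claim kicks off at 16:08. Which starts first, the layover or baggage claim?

The layover starts at 16:08 − 10 min = 15:58.
The layover starts at 15:58 and baggage claim starts at 16:08, so the layover is first.

the layover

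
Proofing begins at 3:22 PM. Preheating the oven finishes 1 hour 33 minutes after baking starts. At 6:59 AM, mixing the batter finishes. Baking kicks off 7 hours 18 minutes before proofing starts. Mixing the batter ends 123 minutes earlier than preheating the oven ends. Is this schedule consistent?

Baking starts at 3:22 PM − 438 min = 8:04 AM.
Preheating the oven ends at 8:04 AM + 93 min = 9:37 AM.
Mixing the batter ends at 9:37 AM − 123 min = 7:34 AM.
But mixing the batter is also said to end at 6:59 AM — a 35-minute conflict.

No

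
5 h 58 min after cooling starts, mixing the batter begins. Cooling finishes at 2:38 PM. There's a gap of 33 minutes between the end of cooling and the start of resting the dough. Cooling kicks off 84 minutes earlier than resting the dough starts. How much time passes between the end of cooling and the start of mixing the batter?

Resting the dough starts at 2:38 PM + 33 min = 3:11 PM.
Cooling starts at 3:11 PM − 84 min = 1:47 PM.
Mixing the batter starts at 1:47 PM + 358 min = 7:45 PM.
From 2:38 PM to 7:45 PM is 5 hours 7 minutes.

5 hours 7 minutes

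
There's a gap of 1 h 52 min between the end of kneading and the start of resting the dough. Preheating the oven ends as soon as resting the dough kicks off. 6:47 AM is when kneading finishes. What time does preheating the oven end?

Resting the dough starts at 6:47 AM + 112 min = 8:39 AM.
So preheating the oven ends at 8:39 AM.

8:39 AM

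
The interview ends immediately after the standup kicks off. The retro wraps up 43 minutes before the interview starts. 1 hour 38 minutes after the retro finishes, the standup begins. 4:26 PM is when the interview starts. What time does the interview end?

The retro ends at 4:26 PM − 43 min = 3:43 PM.
The standup starts at 3:43 PM + 98 min = 5:21 PM.
So the interview ends at 5:21 PM.

5:21 PM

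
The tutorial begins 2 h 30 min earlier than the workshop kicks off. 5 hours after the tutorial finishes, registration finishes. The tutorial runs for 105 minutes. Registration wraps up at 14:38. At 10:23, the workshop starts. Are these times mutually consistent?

Yes

The tutorial starts at 10:23 − 150 min = 07:53.
The tutorial ends at 07:53 + 105 min = 09:38.
Registration ends at 09:38 + 300 min = 14:38.
That matches the stated 14:38, so the schedule is consistent.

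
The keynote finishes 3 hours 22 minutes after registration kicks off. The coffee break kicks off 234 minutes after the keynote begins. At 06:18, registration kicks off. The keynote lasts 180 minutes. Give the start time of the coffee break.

10:34

The keynote ends at 06:18 + 202 min = 09:40.
The keynote starts at 09:40 − 180 min = 06:40.
The coffee break starts at 06:40 + 234 min = 10:34.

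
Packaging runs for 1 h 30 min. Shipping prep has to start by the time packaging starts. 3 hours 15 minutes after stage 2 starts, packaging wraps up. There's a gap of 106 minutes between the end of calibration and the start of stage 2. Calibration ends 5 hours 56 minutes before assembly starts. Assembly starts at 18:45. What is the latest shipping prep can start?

16:20

Calibration ends at 18:45 − 356 min = 12:49.
Stage 2 starts at 12:49 + 106 min = 14:35.
Packaging ends at 14:35 + 195 min = 17:50.
Packaging starts at 17:50 − 90 min = 16:20.
Shipping prep is bounded by packaging, so the latest it can start is 16:20.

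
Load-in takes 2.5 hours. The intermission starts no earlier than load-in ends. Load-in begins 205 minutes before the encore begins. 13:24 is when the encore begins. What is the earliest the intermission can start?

Load-in starts at 13:24 − 205 min = 09:59.
Load-in ends at 09:59 + 150 min = 12:29.
The intermission is bounded by load-in, so the earliest it can start is 12:29.

12:29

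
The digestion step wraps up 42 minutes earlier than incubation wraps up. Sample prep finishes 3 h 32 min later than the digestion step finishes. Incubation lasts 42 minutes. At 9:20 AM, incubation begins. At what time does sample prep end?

Incubation ends at 9:20 AM + 42 min = 10:02 AM.
The digestion step ends at 10:02 AM − 42 min = 9:20 AM.
Sample prep ends at 9:20 AM + 212 min = 12:52 PM.

12:52 PM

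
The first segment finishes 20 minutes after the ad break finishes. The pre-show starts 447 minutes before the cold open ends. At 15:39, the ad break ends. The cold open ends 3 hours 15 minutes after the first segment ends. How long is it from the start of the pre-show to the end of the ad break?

232 minutes

The first segment ends at 15:39 + 20 min = 15:59.
The cold open ends at 15:59 + 195 min = 19:14.
The pre-show starts at 19:14 − 447 min = 11:47.
From 11:47 to 15:39 is 232 minutes.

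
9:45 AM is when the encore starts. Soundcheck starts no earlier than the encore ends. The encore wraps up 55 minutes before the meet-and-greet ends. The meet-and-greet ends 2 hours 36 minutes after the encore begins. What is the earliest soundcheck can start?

11:26 AM

The meet-and-greet ends at 9:45 AM + 156 min = 12:21 PM.
The encore ends at 12:21 PM − 55 min = 11:26 AM.
Soundcheck is bounded by the encore, so the earliest it can start is 11:26 AM.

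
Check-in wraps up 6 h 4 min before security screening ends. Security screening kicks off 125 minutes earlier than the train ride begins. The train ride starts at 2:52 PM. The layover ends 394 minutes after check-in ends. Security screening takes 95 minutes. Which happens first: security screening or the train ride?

Security screening starts at 2:52 PM − 125 min = 12:47 PM.
Security screening starts at 12:47 PM and the train ride starts at 2:52 PM, so security screening is first.

security screening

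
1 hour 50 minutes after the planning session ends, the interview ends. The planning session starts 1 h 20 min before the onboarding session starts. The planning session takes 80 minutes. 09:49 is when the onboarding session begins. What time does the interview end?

The planning session starts at 09:49 − 80 min = 08:29.
The planning session ends at 08:29 + 80 min = 09:49.
The interview ends at 09:49 + 110 min = 11:39.

11:39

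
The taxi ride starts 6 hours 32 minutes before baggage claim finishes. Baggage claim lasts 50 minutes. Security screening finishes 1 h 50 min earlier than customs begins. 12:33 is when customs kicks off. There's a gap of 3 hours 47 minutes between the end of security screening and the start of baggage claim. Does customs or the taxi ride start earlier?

the taxi ride

Security screening ends at 12:33 − 110 min = 10:43.
Baggage claim starts at 10:43 + 227 min = 14:30.
Baggage claim ends at 14:30 + 50 min = 15:20.
The taxi ride starts at 15:20 − 392 min = 08:48.
Customs starts at 12:33 and the taxi ride starts at 08:48, so the taxi ride is first.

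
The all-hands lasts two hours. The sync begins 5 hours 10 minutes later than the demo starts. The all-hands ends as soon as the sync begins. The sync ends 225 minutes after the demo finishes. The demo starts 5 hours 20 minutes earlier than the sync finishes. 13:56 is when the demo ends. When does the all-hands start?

The sync ends at 13:56 + 225 min = 17:41.
The demo starts at 17:41 − 320 min = 12:21.
The sync starts at 12:21 + 310 min = 17:31.
So the all-hands ends at 17:31.
The all-hands starts at 17:31 − 120 min = 15:31.

15:31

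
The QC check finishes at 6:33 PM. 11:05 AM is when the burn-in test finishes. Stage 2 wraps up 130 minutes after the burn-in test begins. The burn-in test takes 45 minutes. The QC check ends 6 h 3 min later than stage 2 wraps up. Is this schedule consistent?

The burn-in test starts at 11:05 AM − 45 min = 10:20 AM.
Stage 2 ends at 10:20 AM + 130 min = 12:30 PM.
The QC check ends at 12:30 PM + 363 min = 6:33 PM.
That matches the stated 6:33 PM, so the schedule is consistent.

Yes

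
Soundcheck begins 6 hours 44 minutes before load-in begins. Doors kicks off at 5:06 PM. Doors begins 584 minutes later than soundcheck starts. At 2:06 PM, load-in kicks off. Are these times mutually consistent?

Soundcheck starts at 2:06 PM − 404 min = 7:22 AM.
Doors starts at 7:22 AM + 584 min = 5:06 PM.
That matches the stated 5:06 PM, so the schedule is consistent.

Yes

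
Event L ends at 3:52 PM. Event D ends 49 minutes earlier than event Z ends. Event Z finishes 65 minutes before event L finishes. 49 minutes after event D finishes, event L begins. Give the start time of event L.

2:47 PM

Event Z ends at 3:52 PM − 65 min = 2:47 PM.
Event D ends at 2:47 PM − 49 min = 1:58 PM.
Event L starts at 1:58 PM + 49 min = 2:47 PM.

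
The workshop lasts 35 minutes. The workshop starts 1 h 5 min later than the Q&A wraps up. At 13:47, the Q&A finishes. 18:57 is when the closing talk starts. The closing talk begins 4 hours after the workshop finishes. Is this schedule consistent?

No

The workshop starts at 13:47 + 65 min = 14:52.
The workshop ends at 14:52 + 35 min = 15:27.
The closing talk starts at 15:27 + 240 min = 19:27.
But the closing talk is also said to start at 18:57 — a 30-minute conflict.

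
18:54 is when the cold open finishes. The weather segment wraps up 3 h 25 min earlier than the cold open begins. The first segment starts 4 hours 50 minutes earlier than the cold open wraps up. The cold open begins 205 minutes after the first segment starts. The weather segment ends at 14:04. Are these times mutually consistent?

Yes

The first segment starts at 18:54 − 290 min = 14:04.
The cold open starts at 14:04 + 205 min = 17:29.
The weather segment ends at 17:29 − 205 min = 14:04.
That matches the stated 14:04, so the schedule is consistent.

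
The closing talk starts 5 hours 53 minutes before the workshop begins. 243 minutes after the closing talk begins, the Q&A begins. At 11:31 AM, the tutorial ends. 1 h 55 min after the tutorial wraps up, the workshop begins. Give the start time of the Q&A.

The workshop starts at 11:31 AM + 115 min = 1:26 PM.
The closing talk starts at 1:26 PM − 353 min = 7:33 AM.
The Q&A starts at 7:33 AM + 243 min = 11:36 AM.

11:36 AM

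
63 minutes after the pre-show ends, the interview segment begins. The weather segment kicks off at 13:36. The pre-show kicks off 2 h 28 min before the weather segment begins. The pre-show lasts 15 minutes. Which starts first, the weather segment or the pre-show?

The pre-show starts at 13:36 − 148 min = 11:08.
The weather segment starts at 13:36 and the pre-show starts at 11:08, so the pre-show is first.

the pre-show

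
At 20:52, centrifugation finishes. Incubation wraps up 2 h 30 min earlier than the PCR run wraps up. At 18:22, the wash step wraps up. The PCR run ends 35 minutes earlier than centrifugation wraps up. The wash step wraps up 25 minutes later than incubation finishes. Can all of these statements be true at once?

No

The PCR run ends at 20:52 − 35 min = 20:17.
Incubation ends at 20:17 − 150 min = 17:47.
The wash step ends at 17:47 + 25 min = 18:12.
But the wash step is also said to end at 18:22 — a 10-minute conflict.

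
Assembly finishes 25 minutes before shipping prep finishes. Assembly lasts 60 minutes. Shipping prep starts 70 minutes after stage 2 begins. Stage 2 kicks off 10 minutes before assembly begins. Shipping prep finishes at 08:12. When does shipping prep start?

07:47

Assembly ends at 08:12 − 25 min = 07:47.
Assembly starts at 07:47 − 60 min = 06:47.
Stage 2 starts at 06:47 − 10 min = 06:37.
Shipping prep starts at 06:37 + 70 min = 07:47.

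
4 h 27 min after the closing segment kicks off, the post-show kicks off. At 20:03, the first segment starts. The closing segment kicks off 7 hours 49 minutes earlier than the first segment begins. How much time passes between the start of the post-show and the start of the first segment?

3 h 22 min

The closing segment starts at 20:03 − 469 min = 12:14.
The post-show starts at 12:14 + 267 min = 16:41.
From 16:41 to 20:03 is 3 h 22 min.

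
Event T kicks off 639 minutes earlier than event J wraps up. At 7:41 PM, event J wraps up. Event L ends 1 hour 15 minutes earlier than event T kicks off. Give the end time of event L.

Event T starts at 7:41 PM − 639 min = 9:02 AM.
Event L ends at 9:02 AM − 75 min = 7:47 AM.

7:47 AM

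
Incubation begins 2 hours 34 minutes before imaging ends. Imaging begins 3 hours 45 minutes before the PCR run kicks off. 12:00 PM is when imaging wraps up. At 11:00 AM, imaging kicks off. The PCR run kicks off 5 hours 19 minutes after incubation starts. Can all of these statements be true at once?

Incubation starts at 12:00 PM − 154 min = 9:26 AM.
The PCR run starts at 9:26 AM + 319 min = 2:45 PM.
Imaging starts at 2:45 PM − 225 min = 11:00 AM.
That matches the stated 11:00 AM, so the schedule is consistent.

Yes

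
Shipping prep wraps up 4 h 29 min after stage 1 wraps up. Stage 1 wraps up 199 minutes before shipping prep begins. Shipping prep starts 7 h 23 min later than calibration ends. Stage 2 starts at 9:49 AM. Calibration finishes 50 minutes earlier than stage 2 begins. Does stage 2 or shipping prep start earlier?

stage 2

Calibration ends at 9:49 AM − 50 min = 8:59 AM.
Shipping prep starts at 8:59 AM + 443 min = 4:22 PM.
Stage 2 starts at 9:49 AM and shipping prep starts at 4:22 PM, so stage 2 is first.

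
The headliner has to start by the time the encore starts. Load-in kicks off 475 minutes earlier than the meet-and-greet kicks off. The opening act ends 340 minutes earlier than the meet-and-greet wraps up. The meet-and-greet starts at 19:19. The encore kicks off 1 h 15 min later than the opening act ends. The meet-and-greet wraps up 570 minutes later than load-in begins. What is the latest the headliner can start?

Load-in starts at 19:19 − 475 min = 11:24.
The meet-and-greet ends at 11:24 + 570 min = 20:54.
The opening act ends at 20:54 − 340 min = 15:14.
The encore starts at 15:14 + 75 min = 16:29.
The headliner is bounded by the encore, so the latest it can start is 16:29.

16:29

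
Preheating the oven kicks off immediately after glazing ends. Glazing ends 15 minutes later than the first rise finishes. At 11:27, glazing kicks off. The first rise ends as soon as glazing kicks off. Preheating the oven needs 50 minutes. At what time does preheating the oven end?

The first rise ends at 11:27.
Glazing ends at 11:27 + 15 min = 11:42.
So preheating the oven starts at 11:42.
Preheating the oven ends at 11:42 + 50 min = 12:32.

12:32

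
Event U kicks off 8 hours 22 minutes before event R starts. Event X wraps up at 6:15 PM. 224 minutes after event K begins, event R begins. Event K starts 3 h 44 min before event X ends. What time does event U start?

Event K starts at 6:15 PM − 224 min = 2:31 PM.
Event R starts at 2:31 PM + 224 min = 6:15 PM.
Event U starts at 6:15 PM − 502 min = 9:53 AM.

9:53 AM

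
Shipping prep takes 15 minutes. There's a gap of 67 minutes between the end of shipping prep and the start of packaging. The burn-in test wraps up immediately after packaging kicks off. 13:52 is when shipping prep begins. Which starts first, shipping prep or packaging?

Shipping prep ends at 13:52 + 15 min = 14:07.
Packaging starts at 14:07 + 67 min = 15:14.
Shipping prep starts at 13:52 and packaging starts at 15:14, so shipping prep is first.

shipping prep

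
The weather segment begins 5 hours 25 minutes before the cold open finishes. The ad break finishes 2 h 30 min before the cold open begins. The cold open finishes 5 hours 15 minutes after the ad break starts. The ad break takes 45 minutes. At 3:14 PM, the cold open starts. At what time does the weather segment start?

11:49 AM

The ad break ends at 3:14 PM − 150 min = 12:44 PM.
The ad break starts at 12:44 PM − 45 min = 11:59 AM.
The cold open ends at 11:59 AM + 315 min = 5:14 PM.
The weather segment starts at 5:14 PM − 325 min = 11:49 AM.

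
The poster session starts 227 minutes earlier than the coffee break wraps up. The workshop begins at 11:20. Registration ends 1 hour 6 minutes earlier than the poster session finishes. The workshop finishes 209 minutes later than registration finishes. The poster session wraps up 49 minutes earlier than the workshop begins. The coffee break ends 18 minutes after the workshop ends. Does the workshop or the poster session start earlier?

The poster session ends at 11:20 − 49 min = 10:31.
Registration ends at 10:31 − 66 min = 09:25.
The workshop ends at 09:25 + 209 min = 12:54.
The coffee break ends at 12:54 + 18 min = 13:12.
The poster session starts at 13:12 − 227 min = 09:25.
The workshop starts at 11:20 and the poster session starts at 09:25, so the poster session is first.

the poster session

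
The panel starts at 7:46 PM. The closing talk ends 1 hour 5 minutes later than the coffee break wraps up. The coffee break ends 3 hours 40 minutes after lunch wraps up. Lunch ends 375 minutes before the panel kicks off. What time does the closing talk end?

Lunch ends at 7:46 PM − 375 min = 1:31 PM.
The coffee break ends at 1:31 PM + 220 min = 5:11 PM.
The closing talk ends at 5:11 PM + 65 min = 6:16 PM.

6:16 PM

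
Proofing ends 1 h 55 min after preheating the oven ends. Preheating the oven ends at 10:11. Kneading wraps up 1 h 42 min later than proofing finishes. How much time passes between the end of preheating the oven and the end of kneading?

Proofing ends at 10:11 + 115 min = 12:06.
Kneading ends at 12:06 + 102 min = 13:48.
From 10:11 to 13:48 is 217 minutes.

217 minutes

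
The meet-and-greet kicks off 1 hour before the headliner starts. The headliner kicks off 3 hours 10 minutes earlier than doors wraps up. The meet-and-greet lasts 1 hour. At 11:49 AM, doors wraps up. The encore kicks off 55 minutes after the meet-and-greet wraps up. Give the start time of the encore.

9:34 AM

The headliner starts at 11:49 AM − 190 min = 8:39 AM.
The meet-and-greet starts at 8:39 AM − 60 min = 7:39 AM.
The meet-and-greet ends at 7:39 AM + 60 min = 8:39 AM.
The encore starts at 8:39 AM + 55 min = 9:34 AM.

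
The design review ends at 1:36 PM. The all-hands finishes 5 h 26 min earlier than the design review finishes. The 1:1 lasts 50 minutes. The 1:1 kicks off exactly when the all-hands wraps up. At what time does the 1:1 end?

9:00 AM

The all-hands ends at 1:36 PM − 326 min = 8:10 AM.
So the 1:1 starts at 8:10 AM.
The 1:1 ends at 8:10 AM + 50 min = 9:00 AM.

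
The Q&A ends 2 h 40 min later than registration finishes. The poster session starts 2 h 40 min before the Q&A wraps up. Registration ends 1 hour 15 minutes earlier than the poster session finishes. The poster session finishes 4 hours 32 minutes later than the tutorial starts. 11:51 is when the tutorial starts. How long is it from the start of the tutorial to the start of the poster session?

The poster session ends at 11:51 + 272 min = 16:23.
Registration ends at 16:23 − 75 min = 15:08.
The Q&A ends at 15:08 + 160 min = 17:48.
The poster session starts at 17:48 − 160 min = 15:08.
From 11:51 to 15:08 is 197 minutes.

197 minutes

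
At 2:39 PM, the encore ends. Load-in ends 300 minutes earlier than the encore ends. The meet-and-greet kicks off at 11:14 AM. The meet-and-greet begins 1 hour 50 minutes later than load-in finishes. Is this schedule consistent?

No

Load-in ends at 2:39 PM − 300 min = 9:39 AM.
The meet-and-greet starts at 9:39 AM + 110 min = 11:29 AM.
But the meet-and-greet is also said to start at 11:14 AM — a 15-minute conflict.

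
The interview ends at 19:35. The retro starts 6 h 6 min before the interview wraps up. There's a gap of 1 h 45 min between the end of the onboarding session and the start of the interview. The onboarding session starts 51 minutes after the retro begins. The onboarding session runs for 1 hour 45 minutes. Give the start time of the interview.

The retro starts at 19:35 − 366 min = 13:29.
The onboarding session starts at 13:29 + 51 min = 14:20.
The onboarding session ends at 14:20 + 105 min = 16:05.
The interview starts at 16:05 + 105 min = 17:50.

17:50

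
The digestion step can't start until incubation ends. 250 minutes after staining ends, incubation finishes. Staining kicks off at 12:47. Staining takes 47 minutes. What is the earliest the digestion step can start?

Staining ends at 12:47 + 47 min = 13:34.
Incubation ends at 13:34 + 250 min = 17:44.
The digestion step is bounded by incubation, so the earliest it can start is 17:44.

17:44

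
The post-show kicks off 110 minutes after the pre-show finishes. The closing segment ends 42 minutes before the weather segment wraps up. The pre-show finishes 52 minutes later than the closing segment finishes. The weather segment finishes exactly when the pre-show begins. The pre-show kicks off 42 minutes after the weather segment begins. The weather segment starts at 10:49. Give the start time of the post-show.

13:31

The pre-show starts at 10:49 + 42 min = 11:31.
So the weather segment ends at 11:31.
The closing segment ends at 11:31 − 42 min = 10:49.
The pre-show ends at 10:49 + 52 min = 11:41.
The post-show starts at 11:41 + 110 min = 13:31.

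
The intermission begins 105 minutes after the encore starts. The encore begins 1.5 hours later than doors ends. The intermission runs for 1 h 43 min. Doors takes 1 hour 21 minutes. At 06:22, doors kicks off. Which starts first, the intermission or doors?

doors

Doors ends at 06:22 + 81 min = 07:43.
The encore starts at 07:43 + 90 min = 09:13.
The intermission starts at 09:13 + 105 min = 10:58.
The intermission starts at 10:58 and doors starts at 06:22, so doors is first.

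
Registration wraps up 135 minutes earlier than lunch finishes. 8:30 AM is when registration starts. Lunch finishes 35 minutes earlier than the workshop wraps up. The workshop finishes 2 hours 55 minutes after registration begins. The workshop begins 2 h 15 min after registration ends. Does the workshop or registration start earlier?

The workshop ends at 8:30 AM + 175 min = 11:25 AM.
Lunch ends at 11:25 AM − 35 min = 10:50 AM.
Registration ends at 10:50 AM − 135 min = 8:35 AM.
The workshop starts at 8:35 AM + 135 min = 10:50 AM.
The workshop starts at 10:50 AM and registration starts at 8:30 AM, so registration is first.

registration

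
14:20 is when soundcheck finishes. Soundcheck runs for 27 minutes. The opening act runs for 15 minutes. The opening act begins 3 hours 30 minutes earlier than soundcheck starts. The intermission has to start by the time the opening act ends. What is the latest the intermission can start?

10:38

Soundcheck starts at 14:20 − 27 min = 13:53.
The opening act starts at 13:53 − 210 min = 10:23.
The opening act ends at 10:23 + 15 min = 10:38.
The intermission is bounded by the opening act, so the latest it can start is 10:38.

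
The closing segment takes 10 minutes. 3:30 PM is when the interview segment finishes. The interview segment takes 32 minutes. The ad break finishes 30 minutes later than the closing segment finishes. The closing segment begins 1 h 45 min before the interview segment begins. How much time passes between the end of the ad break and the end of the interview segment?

The interview segment starts at 3:30 PM − 32 min = 2:58 PM.
The closing segment starts at 2:58 PM − 105 min = 1:13 PM.
The closing segment ends at 1:13 PM + 10 min = 1:23 PM.
The ad break ends at 1:23 PM + 30 min = 1:53 PM.
From 1:53 PM to 3:30 PM is 1 h 37 min.

1 h 37 min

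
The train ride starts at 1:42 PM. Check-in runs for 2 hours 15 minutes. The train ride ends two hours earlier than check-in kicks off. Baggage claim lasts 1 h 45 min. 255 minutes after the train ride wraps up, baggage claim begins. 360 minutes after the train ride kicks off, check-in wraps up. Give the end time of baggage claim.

Check-in ends at 1:42 PM + 360 min = 7:42 PM.
Check-in starts at 7:42 PM − 135 min = 5:27 PM.
The train ride ends at 5:27 PM − 120 min = 3:27 PM.
Baggage claim starts at 3:27 PM + 255 min = 7:42 PM.
Baggage claim ends at 7:42 PM + 105 min = 9:27 PM.

9:27 PM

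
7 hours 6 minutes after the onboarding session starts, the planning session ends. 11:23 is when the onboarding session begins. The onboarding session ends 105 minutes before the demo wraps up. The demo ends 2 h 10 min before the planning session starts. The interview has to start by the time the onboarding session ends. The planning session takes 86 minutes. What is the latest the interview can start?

13:08

The planning session ends at 11:23 + 426 min = 18:29.
The planning session starts at 18:29 − 86 min = 17:03.
The demo ends at 17:03 − 130 min = 14:53.
The onboarding session ends at 14:53 − 105 min = 13:08.
The interview is bounded by the onboarding session, so the latest it can start is 13:08.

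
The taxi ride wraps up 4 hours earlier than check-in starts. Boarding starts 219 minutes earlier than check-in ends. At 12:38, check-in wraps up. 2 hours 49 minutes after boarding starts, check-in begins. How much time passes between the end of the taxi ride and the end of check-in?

4 h 50 min

Boarding starts at 12:38 − 219 min = 08:59.
Check-in starts at 08:59 + 169 min = 11:48.
The taxi ride ends at 11:48 − 240 min = 07:48.
From 07:48 to 12:38 is 4 h 50 min.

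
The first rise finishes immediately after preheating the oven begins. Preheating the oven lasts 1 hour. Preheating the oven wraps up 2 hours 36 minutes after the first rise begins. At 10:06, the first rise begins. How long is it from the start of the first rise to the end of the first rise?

96 minutes

Preheating the oven ends at 10:06 + 156 min = 12:42.
Preheating the oven starts at 12:42 − 60 min = 11:42.
So the first rise ends at 11:42.
From 10:06 to 11:42 is 96 minutes.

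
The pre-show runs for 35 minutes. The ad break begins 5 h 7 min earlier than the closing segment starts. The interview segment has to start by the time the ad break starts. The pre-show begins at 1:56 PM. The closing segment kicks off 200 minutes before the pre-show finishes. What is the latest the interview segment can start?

6:04 AM

The pre-show ends at 1:56 PM + 35 min = 2:31 PM.
The closing segment starts at 2:31 PM − 200 min = 11:11 AM.
The ad break starts at 11:11 AM − 307 min = 6:04 AM.
The interview segment is bounded by the ad break, so the latest it can start is 6:04 AM.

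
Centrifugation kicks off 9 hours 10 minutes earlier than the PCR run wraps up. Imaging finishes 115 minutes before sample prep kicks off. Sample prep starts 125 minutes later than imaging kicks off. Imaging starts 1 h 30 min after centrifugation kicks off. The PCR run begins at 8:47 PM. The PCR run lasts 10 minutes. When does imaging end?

The PCR run ends at 8:47 PM + 10 min = 8:57 PM.
Centrifugation starts at 8:57 PM − 550 min = 11:47 AM.
Imaging starts at 11:47 AM + 90 min = 1:17 PM.
Sample prep starts at 1:17 PM + 125 min = 3:22 PM.
Imaging ends at 3:22 PM − 115 min = 1:27 PM.

1:27 PM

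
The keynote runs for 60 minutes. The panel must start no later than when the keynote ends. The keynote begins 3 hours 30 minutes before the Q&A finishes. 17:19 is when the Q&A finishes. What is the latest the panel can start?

The keynote starts at 17:19 − 210 min = 13:49.
The keynote ends at 13:49 + 60 min = 14:49.
The panel is bounded by the keynote, so the latest it can start is 14:49.

14:49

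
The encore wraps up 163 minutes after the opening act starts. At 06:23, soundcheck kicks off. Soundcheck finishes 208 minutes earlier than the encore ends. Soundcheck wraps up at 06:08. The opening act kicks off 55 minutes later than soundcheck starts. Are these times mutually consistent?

The opening act starts at 06:23 + 55 min = 07:18.
The encore ends at 07:18 + 163 min = 10:01.
Soundcheck ends at 10:01 − 208 min = 06:33.
But soundcheck is also said to end at 06:08 — a 25-minute conflict.

No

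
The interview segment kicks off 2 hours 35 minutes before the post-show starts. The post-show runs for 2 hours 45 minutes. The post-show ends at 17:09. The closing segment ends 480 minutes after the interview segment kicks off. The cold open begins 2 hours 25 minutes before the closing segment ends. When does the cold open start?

17:24

The post-show starts at 17:09 − 165 min = 14:24.
The interview segment starts at 14:24 − 155 min = 11:49.
The closing segment ends at 11:49 + 480 min = 19:49.
The cold open starts at 19:49 − 145 min = 17:24.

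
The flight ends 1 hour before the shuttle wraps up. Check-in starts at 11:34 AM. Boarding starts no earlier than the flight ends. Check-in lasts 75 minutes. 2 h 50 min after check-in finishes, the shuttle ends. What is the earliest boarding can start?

Check-in ends at 11:34 AM + 75 min = 12:49 PM.
The shuttle ends at 12:49 PM + 170 min = 3:39 PM.
The flight ends at 3:39 PM − 60 min = 2:39 PM.
Boarding is bounded by the flight, so the earliest it can start is 2:39 PM.

2:39 PM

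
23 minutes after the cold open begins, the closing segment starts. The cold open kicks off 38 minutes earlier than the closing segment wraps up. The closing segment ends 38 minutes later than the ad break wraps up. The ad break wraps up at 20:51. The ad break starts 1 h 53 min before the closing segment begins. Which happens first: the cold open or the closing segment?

the cold open

The closing segment ends at 20:51 + 38 min = 21:29.
The cold open starts at 21:29 − 38 min = 20:51.
The closing segment starts at 20:51 + 23 min = 21:14.
The cold open starts at 20:51 and the closing segment starts at 21:14, so the cold open is first.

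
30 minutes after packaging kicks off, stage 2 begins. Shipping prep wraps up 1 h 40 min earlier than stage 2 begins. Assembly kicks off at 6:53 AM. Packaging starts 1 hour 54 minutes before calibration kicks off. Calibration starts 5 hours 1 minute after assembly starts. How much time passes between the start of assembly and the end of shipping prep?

Calibration starts at 6:53 AM + 301 min = 11:54 AM.
Packaging starts at 11:54 AM − 114 min = 10:00 AM.
Stage 2 starts at 10:00 AM + 30 min = 10:30 AM.
Shipping prep ends at 10:30 AM − 100 min = 8:50 AM.
From 6:53 AM to 8:50 AM is 117 minutes.

117 minutes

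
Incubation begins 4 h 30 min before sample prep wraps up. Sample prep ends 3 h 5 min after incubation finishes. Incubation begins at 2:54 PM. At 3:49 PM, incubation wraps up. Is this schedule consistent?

No

Sample prep ends at 3:49 PM + 185 min = 6:54 PM.
Incubation starts at 6:54 PM − 270 min = 2:24 PM.
But incubation is also said to start at 2:54 PM — a 30-minute conflict.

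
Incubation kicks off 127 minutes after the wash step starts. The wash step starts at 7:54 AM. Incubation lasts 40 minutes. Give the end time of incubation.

10:41 AM

Incubation starts at 7:54 AM + 127 min = 10:01 AM.
Incubation ends at 10:01 AM + 40 min = 10:41 AM.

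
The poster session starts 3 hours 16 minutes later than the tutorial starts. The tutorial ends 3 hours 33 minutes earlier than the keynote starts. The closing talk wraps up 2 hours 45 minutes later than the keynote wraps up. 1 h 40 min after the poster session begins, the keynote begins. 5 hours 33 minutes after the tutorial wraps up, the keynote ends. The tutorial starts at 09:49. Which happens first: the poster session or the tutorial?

The poster session starts at 09:49 + 196 min = 13:05.
The poster session starts at 13:05 and the tutorial starts at 09:49, so the tutorial is first.

the tutorial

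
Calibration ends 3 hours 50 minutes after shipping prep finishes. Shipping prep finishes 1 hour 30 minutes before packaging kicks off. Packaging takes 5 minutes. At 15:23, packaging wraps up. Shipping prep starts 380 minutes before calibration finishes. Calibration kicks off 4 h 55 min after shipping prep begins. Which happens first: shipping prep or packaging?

Packaging starts at 15:23 − 5 min = 15:18.
Shipping prep ends at 15:18 − 90 min = 13:48.
Calibration ends at 13:48 + 230 min = 17:38.
Shipping prep starts at 17:38 − 380 min = 11:18.
Shipping prep starts at 11:18 and packaging starts at 15:18, so shipping prep is first.

shipping prep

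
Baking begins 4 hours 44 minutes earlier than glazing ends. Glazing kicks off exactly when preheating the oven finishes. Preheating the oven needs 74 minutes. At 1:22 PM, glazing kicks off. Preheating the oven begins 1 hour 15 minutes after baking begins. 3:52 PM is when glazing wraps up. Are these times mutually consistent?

Baking starts at 3:52 PM − 284 min = 11:08 AM.
Preheating the oven starts at 11:08 AM + 75 min = 12:23 PM.
Preheating the oven ends at 12:23 PM + 74 min = 1:37 PM.
So glazing starts at 1:37 PM.
But glazing is also said to start at 1:22 PM — a 15-minute conflict.

No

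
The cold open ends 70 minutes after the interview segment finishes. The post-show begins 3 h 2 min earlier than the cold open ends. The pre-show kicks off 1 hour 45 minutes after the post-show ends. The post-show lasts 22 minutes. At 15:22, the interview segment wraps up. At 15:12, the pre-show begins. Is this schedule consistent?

No

The cold open ends at 15:22 + 70 min = 16:32.
The post-show starts at 16:32 − 182 min = 13:30.
The post-show ends at 13:30 + 22 min = 13:52.
The pre-show starts at 13:52 + 105 min = 15:37.
But the pre-show is also said to start at 15:12 — a 25-minute conflict.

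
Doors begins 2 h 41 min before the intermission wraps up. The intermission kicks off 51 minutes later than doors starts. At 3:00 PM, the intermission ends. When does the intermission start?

Doors starts at 3:00 PM − 161 min = 12:19 PM.
The intermission starts at 12:19 PM + 51 min = 1:10 PM.

1:10 PM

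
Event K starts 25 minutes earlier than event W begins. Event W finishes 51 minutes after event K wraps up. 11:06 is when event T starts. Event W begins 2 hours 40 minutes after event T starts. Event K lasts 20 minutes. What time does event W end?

14:32

Event W starts at 11:06 + 160 min = 13:46.
Event K starts at 13:46 − 25 min = 13:21.
Event K ends at 13:21 + 20 min = 13:41.
Event W ends at 13:41 + 51 min = 14:32.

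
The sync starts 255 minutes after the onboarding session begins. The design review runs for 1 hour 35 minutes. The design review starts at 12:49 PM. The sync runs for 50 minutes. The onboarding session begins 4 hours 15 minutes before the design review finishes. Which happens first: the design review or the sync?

the design review

The design review ends at 12:49 PM + 95 min = 2:24 PM.
The onboarding session starts at 2:24 PM − 255 min = 10:09 AM.
The sync starts at 10:09 AM + 255 min = 2:24 PM.
The design review starts at 12:49 PM and the sync starts at 2:24 PM, so the design review is first.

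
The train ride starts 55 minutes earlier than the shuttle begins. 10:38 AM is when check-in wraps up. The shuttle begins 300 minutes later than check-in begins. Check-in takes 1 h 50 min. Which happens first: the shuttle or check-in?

check-in

Check-in starts at 10:38 AM − 110 min = 8:48 AM.
The shuttle starts at 8:48 AM + 300 min = 1:48 PM.
The shuttle starts at 1:48 PM and check-in starts at 8:48 AM, so check-in is first.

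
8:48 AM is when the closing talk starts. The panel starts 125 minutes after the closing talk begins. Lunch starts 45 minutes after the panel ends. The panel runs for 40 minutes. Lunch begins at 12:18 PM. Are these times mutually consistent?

The panel starts at 8:48 AM + 125 min = 10:53 AM.
The panel ends at 10:53 AM + 40 min = 11:33 AM.
Lunch starts at 11:33 AM + 45 min = 12:18 PM.
That matches the stated 12:18 PM, so the schedule is consistent.

Yes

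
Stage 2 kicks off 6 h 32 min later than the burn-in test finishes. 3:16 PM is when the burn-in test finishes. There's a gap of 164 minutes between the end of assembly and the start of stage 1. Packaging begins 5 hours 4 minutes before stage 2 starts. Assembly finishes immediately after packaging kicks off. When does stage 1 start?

Stage 2 starts at 3:16 PM + 392 min = 9:48 PM.
Packaging starts at 9:48 PM − 304 min = 4:44 PM.
So assembly ends at 4:44 PM.
Stage 1 starts at 4:44 PM + 164 min = 7:28 PM.

7:28 PM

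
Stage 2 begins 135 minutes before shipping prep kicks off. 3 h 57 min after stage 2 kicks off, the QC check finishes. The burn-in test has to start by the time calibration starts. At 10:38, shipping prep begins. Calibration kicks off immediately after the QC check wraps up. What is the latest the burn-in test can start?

12:20

Stage 2 starts at 10:38 − 135 min = 08:23.
The QC check ends at 08:23 + 237 min = 12:20.
So calibration starts at 12:20.
The burn-in test is bounded by calibration, so the latest it can start is 12:20.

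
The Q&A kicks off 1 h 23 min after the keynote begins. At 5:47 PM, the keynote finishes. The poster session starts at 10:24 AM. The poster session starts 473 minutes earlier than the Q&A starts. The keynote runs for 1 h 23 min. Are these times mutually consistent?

The keynote starts at 5:47 PM − 83 min = 4:24 PM.
The Q&A starts at 4:24 PM + 83 min = 5:47 PM.
The poster session starts at 5:47 PM − 473 min = 9:54 AM.
But the poster session is also said to start at 10:24 AM — a 30-minute conflict.

No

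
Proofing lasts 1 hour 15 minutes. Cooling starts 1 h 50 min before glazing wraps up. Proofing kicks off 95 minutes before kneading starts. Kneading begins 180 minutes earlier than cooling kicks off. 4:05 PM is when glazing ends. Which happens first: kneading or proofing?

proofing

Cooling starts at 4:05 PM − 110 min = 2:15 PM.
Kneading starts at 2:15 PM − 180 min = 11:15 AM.
Proofing starts at 11:15 AM − 95 min = 9:40 AM.
Kneading starts at 11:15 AM and proofing starts at 9:40 AM, so proofing is first.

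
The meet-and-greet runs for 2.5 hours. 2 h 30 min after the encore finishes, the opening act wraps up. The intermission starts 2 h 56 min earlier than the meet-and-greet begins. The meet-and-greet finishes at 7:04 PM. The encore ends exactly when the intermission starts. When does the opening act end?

4:08 PM

The meet-and-greet starts at 7:04 PM − 150 min = 4:34 PM.
The intermission starts at 4:34 PM − 176 min = 1:38 PM.
So the encore ends at 1:38 PM.
The opening act ends at 1:38 PM + 150 min = 4:08 PM.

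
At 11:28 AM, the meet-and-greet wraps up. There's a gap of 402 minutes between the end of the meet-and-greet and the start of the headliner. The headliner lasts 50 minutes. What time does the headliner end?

7:00 PM

The headliner starts at 11:28 AM + 402 min = 6:10 PM.
The headliner ends at 6:10 PM + 50 min = 7:00 PM.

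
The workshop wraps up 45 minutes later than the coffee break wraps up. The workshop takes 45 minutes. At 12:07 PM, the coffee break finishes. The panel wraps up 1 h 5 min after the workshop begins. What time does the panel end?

1:12 PM

The workshop ends at 12:07 PM + 45 min = 12:52 PM.
The workshop starts at 12:52 PM − 45 min = 12:07 PM.
The panel ends at 12:07 PM + 65 min = 1:12 PM.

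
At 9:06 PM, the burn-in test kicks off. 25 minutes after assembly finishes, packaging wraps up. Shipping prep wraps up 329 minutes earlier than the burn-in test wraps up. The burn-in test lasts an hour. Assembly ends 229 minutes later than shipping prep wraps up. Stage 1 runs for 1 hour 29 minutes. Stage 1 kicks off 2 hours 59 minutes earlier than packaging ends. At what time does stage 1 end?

The burn-in test ends at 9:06 PM + 60 min = 10:06 PM.
Shipping prep ends at 10:06 PM − 329 min = 4:37 PM.
Assembly ends at 4:37 PM + 229 min = 8:26 PM.
Packaging ends at 8:26 PM + 25 min = 8:51 PM.
Stage 1 starts at 8:51 PM − 179 min = 5:52 PM.
Stage 1 ends at 5:52 PM + 89 min = 7:21 PM.

7:21 PM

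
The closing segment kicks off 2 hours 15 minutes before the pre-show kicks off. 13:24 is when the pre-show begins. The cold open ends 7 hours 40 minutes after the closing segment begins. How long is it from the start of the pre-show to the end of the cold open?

The closing segment starts at 13:24 − 135 min = 11:09.
The cold open ends at 11:09 + 460 min = 18:49.
From 13:24 to 18:49 is 5 h 25 min.

5 h 25 min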